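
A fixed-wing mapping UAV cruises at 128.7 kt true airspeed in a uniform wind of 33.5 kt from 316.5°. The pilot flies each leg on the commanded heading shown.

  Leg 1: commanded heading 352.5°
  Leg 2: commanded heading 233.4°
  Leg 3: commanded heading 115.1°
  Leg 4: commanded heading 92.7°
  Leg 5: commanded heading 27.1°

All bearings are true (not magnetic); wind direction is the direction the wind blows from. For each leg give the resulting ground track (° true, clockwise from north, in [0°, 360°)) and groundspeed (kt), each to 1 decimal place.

Leg 1: track=3.5°, groundspeed=103.5 kt
Leg 2: track=218.5°, groundspeed=129.0 kt
Leg 3: track=119.5°, groundspeed=160.4 kt
Leg 4: track=101.3°, groundspeed=154.6 kt
Leg 5: track=42.1°, groundspeed=121.7 kt

Leg 1: heading 352.5°; drift +11.0° → track 3.5°, groundspeed 103.5 kt
Leg 2: heading 233.4°; drift -14.9° → track 218.5°, groundspeed 129.0 kt
Leg 3: heading 115.1°; drift +4.4° → track 119.5°, groundspeed 160.4 kt
Leg 4: heading 92.7°; drift +8.6° → track 101.3°, groundspeed 154.6 kt
Leg 5: heading 27.1°; drift +15.0° → track 42.1°, groundspeed 121.7 kt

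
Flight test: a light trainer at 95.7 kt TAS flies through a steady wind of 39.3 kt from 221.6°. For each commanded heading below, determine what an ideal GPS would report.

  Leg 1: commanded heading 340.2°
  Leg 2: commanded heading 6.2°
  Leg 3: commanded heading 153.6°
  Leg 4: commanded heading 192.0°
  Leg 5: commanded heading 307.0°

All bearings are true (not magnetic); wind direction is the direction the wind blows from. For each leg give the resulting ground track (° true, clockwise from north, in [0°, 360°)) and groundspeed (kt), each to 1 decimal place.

Leg 1: track=357.0°, groundspeed=119.6 kt
Leg 2: track=16.3°, groundspeed=129.7 kt
Leg 3: track=129.4°, groundspeed=88.8 kt
Leg 4: track=174.5°, groundspeed=64.5 kt
Leg 5: track=329.9°, groundspeed=100.5 kt

Leg 1: heading 340.2°; drift +16.8° → track 357.0°, groundspeed 119.6 kt
Leg 2: heading 6.2°; drift +10.1° → track 16.3°, groundspeed 129.7 kt
Leg 3: heading 153.6°; drift -24.2° → track 129.4°, groundspeed 88.8 kt
Leg 4: heading 192.0°; drift -17.5° → track 174.5°, groundspeed 64.5 kt
Leg 5: heading 307.0°; drift +22.9° → track 329.9°, groundspeed 100.5 kt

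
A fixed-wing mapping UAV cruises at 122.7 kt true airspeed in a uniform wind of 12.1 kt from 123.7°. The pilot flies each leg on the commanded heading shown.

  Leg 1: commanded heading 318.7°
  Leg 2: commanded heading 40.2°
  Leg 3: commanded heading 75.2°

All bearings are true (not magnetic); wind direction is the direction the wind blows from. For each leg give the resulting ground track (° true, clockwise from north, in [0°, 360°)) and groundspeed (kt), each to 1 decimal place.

Leg 1: track=317.4°, groundspeed=134.4 kt
Leg 2: track=34.5°, groundspeed=121.9 kt
Leg 3: track=70.7°, groundspeed=115.0 kt

Leg 1: heading 318.7°; drift -1.3° → track 317.4°, groundspeed 134.4 kt
Leg 2: heading 40.2°; drift -5.7° → track 34.5°, groundspeed 121.9 kt
Leg 3: heading 75.2°; drift -4.5° → track 70.7°, groundspeed 115.0 kt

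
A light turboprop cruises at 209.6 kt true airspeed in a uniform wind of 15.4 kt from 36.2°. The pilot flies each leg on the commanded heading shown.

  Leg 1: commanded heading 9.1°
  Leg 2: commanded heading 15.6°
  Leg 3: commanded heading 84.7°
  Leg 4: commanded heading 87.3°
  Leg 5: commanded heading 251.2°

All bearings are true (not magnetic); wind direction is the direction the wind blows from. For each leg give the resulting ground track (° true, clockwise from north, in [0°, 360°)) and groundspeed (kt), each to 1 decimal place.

Leg 1: heading 9.1°; drift -2.1° → track 7.0°, groundspeed 196.0 kt
Leg 2: heading 15.6°; drift -1.6° → track 14.0°, groundspeed 195.3 kt
Leg 3: heading 84.7°; drift +3.3° → track 88.0°, groundspeed 199.7 kt
Leg 4: heading 87.3°; drift +3.4° → track 90.7°, groundspeed 200.3 kt
Leg 5: heading 251.2°; drift -2.3° → track 248.9°, groundspeed 222.4 kt

Leg 1: track=7.0°, groundspeed=196.0 kt
Leg 2: track=14.0°, groundspeed=195.3 kt
Leg 3: track=88.0°, groundspeed=199.7 kt
Leg 4: track=90.7°, groundspeed=200.3 kt
Leg 5: track=248.9°, groundspeed=222.4 kt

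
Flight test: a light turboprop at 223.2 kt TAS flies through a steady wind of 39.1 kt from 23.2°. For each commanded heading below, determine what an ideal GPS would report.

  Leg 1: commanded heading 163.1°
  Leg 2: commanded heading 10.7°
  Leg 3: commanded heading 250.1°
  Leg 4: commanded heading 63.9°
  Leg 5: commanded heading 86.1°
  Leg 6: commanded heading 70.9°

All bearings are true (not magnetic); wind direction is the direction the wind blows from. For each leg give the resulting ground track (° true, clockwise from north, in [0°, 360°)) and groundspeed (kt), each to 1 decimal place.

Leg 1: track=168.8°, groundspeed=254.4 kt
Leg 2: track=8.1°, groundspeed=185.2 kt
Leg 3: track=243.6°, groundspeed=251.5 kt
Leg 4: track=71.4°, groundspeed=195.2 kt
Leg 5: track=95.7°, groundspeed=208.3 kt
Leg 6: track=79.3°, groundspeed=199.0 kt

Leg 1: heading 163.1°; drift +5.7° → track 168.8°, groundspeed 254.4 kt
Leg 2: heading 10.7°; drift -2.6° → track 8.1°, groundspeed 185.2 kt
Leg 3: heading 250.1°; drift -6.5° → track 243.6°, groundspeed 251.5 kt
Leg 4: heading 63.9°; drift +7.5° → track 71.4°, groundspeed 195.2 kt
Leg 5: heading 86.1°; drift +9.6° → track 95.7°, groundspeed 208.3 kt
Leg 6: heading 70.9°; drift +8.4° → track 79.3°, groundspeed 199.0 kt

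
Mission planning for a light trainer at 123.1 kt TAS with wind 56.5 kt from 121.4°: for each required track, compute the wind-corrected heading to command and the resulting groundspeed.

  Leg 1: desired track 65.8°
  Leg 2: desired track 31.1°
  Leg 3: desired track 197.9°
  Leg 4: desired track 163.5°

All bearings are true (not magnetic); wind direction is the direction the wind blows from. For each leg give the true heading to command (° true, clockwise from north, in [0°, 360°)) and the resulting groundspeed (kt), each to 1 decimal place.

Leg 1: desired track 65.8°; wind correction +22.3° → command heading 88.1°, groundspeed 82.0 kt
Leg 2: desired track 31.1°; wind correction +27.3° → command heading 58.4°, groundspeed 109.7 kt
Leg 3: desired track 197.9°; wind correction -26.5° → command heading 171.4°, groundspeed 97.0 kt
Leg 4: desired track 163.5°; wind correction -17.9° → command heading 145.6°, groundspeed 75.2 kt

Leg 1: heading=88.1°, groundspeed=82.0 kt
Leg 2: heading=58.4°, groundspeed=109.7 kt
Leg 3: heading=171.4°, groundspeed=97.0 kt
Leg 4: heading=145.6°, groundspeed=75.2 kt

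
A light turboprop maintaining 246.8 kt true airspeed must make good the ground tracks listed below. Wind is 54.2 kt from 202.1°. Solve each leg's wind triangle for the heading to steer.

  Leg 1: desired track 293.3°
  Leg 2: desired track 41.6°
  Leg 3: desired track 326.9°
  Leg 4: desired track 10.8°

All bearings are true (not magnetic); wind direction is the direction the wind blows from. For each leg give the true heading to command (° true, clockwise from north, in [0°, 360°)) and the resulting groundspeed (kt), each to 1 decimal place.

Leg 1: heading=280.6°, groundspeed=241.9 kt
Leg 2: heading=45.8°, groundspeed=297.2 kt
Leg 3: heading=316.5°, groundspeed=273.7 kt
Leg 4: heading=8.3°, groundspeed=299.7 kt

Leg 1: desired track 293.3°; wind correction -12.7° → command heading 280.6°, groundspeed 241.9 kt
Leg 2: desired track 41.6°; wind correction +4.2° → command heading 45.8°, groundspeed 297.2 kt
Leg 3: desired track 326.9°; wind correction -10.4° → command heading 316.5°, groundspeed 273.7 kt
Leg 4: desired track 10.8°; wind correction -2.5° → command heading 8.3°, groundspeed 299.7 kt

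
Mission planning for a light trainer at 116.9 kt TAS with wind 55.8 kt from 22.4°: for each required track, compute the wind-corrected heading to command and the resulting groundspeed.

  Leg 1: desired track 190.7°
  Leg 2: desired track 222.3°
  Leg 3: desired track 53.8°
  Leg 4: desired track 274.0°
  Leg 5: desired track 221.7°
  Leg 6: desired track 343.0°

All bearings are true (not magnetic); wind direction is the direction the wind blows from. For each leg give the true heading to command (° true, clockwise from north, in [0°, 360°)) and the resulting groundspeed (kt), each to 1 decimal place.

Leg 1: desired track 190.7°; wind correction -5.6° → command heading 185.1°, groundspeed 171.0 kt
Leg 2: desired track 222.3°; wind correction +9.4° → command heading 231.7°, groundspeed 167.8 kt
Leg 3: desired track 53.8°; wind correction -14.4° → command heading 39.4°, groundspeed 65.6 kt
Leg 4: desired track 274.0°; wind correction +26.9° → command heading 300.9°, groundspeed 121.8 kt
Leg 5: desired track 221.7°; wind correction +9.1° → command heading 230.8°, groundspeed 168.1 kt
Leg 6: desired track 343.0°; wind correction +17.6° → command heading 0.6°, groundspeed 68.3 kt

Leg 1: heading=185.1°, groundspeed=171.0 kt
Leg 2: heading=231.7°, groundspeed=167.8 kt
Leg 3: heading=39.4°, groundspeed=65.6 kt
Leg 4: heading=300.9°, groundspeed=121.8 kt
Leg 5: heading=230.8°, groundspeed=168.1 kt
Leg 6: heading=0.6°, groundspeed=68.3 kt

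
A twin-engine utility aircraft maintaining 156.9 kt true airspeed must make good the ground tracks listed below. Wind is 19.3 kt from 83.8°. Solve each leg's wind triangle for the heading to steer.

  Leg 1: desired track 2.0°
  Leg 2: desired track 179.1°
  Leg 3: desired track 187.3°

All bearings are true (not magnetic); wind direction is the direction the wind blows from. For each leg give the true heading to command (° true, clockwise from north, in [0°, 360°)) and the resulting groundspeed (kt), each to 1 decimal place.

Leg 1: desired track 2.0°; wind correction +7.0° → command heading 9.0°, groundspeed 153.0 kt
Leg 2: desired track 179.1°; wind correction -7.0° → command heading 172.1°, groundspeed 157.5 kt
Leg 3: desired track 187.3°; wind correction -6.9° → command heading 180.4°, groundspeed 160.3 kt

Leg 1: heading=9.0°, groundspeed=153.0 kt
Leg 2: heading=172.1°, groundspeed=157.5 kt
Leg 3: heading=180.4°, groundspeed=160.3 kt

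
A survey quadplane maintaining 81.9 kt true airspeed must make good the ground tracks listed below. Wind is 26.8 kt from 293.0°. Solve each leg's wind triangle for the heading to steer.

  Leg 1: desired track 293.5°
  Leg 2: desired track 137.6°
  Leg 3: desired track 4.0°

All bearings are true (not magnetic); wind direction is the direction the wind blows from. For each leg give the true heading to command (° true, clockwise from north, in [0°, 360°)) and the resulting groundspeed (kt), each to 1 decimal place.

Leg 1: desired track 293.5°; wind correction -0.2° → command heading 293.3°, groundspeed 55.1 kt
Leg 2: desired track 137.6°; wind correction +7.8° → command heading 145.4°, groundspeed 105.5 kt
Leg 3: desired track 4.0°; wind correction -18.0° → command heading 346.0°, groundspeed 69.2 kt

Leg 1: heading=293.3°, groundspeed=55.1 kt
Leg 2: heading=145.4°, groundspeed=105.5 kt
Leg 3: heading=346.0°, groundspeed=69.2 kt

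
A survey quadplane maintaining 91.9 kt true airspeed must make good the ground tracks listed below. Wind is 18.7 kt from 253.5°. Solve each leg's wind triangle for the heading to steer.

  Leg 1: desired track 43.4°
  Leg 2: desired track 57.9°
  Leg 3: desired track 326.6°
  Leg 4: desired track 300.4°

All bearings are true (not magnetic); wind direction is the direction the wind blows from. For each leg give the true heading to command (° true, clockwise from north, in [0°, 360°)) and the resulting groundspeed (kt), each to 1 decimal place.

Leg 1: desired track 43.4°; wind correction -5.9° → command heading 37.5°, groundspeed 107.6 kt
Leg 2: desired track 57.9°; wind correction -3.1° → command heading 54.8°, groundspeed 109.8 kt
Leg 3: desired track 326.6°; wind correction -11.2° → command heading 315.4°, groundspeed 84.7 kt
Leg 4: desired track 300.4°; wind correction -8.5° → command heading 291.9°, groundspeed 78.1 kt

Leg 1: heading=37.5°, groundspeed=107.6 kt
Leg 2: heading=54.8°, groundspeed=109.8 kt
Leg 3: heading=315.4°, groundspeed=84.7 kt
Leg 4: heading=291.9°, groundspeed=78.1 kt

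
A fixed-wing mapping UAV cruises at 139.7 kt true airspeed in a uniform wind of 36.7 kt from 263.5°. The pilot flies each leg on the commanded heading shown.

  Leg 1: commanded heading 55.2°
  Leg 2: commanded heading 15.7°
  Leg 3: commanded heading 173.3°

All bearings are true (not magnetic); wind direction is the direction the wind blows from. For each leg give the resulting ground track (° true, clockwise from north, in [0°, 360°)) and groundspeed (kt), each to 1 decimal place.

Leg 1: heading 55.2°; drift +5.8° → track 61.0°, groundspeed 172.9 kt
Leg 2: heading 15.7°; drift +12.5° → track 28.2°, groundspeed 157.3 kt
Leg 3: heading 173.3°; drift -14.7° → track 158.6°, groundspeed 144.6 kt

Leg 1: track=61.0°, groundspeed=172.9 kt
Leg 2: track=28.2°, groundspeed=157.3 kt
Leg 3: track=158.6°, groundspeed=144.6 kt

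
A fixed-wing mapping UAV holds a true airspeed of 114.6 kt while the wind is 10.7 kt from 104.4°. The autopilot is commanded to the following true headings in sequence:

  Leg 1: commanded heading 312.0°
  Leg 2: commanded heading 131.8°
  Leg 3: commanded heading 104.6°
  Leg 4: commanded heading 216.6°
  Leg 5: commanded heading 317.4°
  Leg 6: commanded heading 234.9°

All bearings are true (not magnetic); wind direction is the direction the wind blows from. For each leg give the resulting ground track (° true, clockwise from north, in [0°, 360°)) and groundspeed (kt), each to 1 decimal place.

Leg 1: track=309.7°, groundspeed=124.2 kt
Leg 2: track=134.5°, groundspeed=105.2 kt
Leg 3: track=104.6°, groundspeed=103.9 kt
Leg 4: track=221.4°, groundspeed=119.1 kt
Leg 5: track=314.7°, groundspeed=123.7 kt
Leg 6: track=238.7°, groundspeed=121.8 kt

Leg 1: heading 312.0°; drift -2.3° → track 309.7°, groundspeed 124.2 kt
Leg 2: heading 131.8°; drift +2.7° → track 134.5°, groundspeed 105.2 kt
Leg 3: heading 104.6°; drift +0.0° → track 104.6°, groundspeed 103.9 kt
Leg 4: heading 216.6°; drift +4.8° → track 221.4°, groundspeed 119.1 kt
Leg 5: heading 317.4°; drift -2.7° → track 314.7°, groundspeed 123.7 kt
Leg 6: heading 234.9°; drift +3.8° → track 238.7°, groundspeed 121.8 kt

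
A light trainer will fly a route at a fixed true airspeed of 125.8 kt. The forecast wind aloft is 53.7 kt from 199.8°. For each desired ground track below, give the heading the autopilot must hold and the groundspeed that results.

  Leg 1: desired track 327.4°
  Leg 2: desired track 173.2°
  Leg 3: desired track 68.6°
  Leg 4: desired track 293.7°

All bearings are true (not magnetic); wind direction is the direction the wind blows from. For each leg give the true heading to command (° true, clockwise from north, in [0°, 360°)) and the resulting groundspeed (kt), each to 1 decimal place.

Leg 1: desired track 327.4°; wind correction -19.8° → command heading 307.6°, groundspeed 151.2 kt
Leg 2: desired track 173.2°; wind correction +11.0° → command heading 184.2°, groundspeed 75.5 kt
Leg 3: desired track 68.6°; wind correction +18.7° → command heading 87.3°, groundspeed 154.5 kt
Leg 4: desired track 293.7°; wind correction -25.2° → command heading 268.5°, groundspeed 117.5 kt

Leg 1: heading=307.6°, groundspeed=151.2 kt
Leg 2: heading=184.2°, groundspeed=75.5 kt
Leg 3: heading=87.3°, groundspeed=154.5 kt
Leg 4: heading=268.5°, groundspeed=117.5 kt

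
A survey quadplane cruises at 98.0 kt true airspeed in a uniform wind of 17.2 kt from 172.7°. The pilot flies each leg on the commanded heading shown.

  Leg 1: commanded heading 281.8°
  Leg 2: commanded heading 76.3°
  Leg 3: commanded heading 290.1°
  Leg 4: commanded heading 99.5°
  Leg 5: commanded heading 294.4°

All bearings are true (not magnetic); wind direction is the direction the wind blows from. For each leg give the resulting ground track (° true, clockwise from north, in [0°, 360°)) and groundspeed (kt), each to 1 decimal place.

Leg 1: heading 281.8°; drift +8.9° → track 290.7°, groundspeed 104.9 kt
Leg 2: heading 76.3°; drift -9.7° → track 66.6°, groundspeed 101.4 kt
Leg 3: heading 290.1°; drift +8.2° → track 298.3°, groundspeed 107.0 kt
Leg 4: heading 99.5°; drift -10.0° → track 89.5°, groundspeed 94.5 kt
Leg 5: heading 294.4°; drift +7.8° → track 302.2°, groundspeed 108.0 kt

Leg 1: track=290.7°, groundspeed=104.9 kt
Leg 2: track=66.6°, groundspeed=101.4 kt
Leg 3: track=298.3°, groundspeed=107.0 kt
Leg 4: track=89.5°, groundspeed=94.5 kt
Leg 5: track=302.2°, groundspeed=108.0 kt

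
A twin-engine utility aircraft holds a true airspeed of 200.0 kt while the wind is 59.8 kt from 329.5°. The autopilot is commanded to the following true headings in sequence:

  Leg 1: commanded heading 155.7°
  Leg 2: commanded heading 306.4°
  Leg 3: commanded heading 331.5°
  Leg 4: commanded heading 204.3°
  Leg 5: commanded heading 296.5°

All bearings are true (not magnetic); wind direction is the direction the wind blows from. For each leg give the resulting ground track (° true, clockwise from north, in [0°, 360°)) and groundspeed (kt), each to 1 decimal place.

Leg 1: heading 155.7°; drift -1.4° → track 154.3°, groundspeed 259.5 kt
Leg 2: heading 306.4°; drift -9.2° → track 297.2°, groundspeed 146.9 kt
Leg 3: heading 331.5°; drift +0.9° → track 332.4°, groundspeed 140.3 kt
Leg 4: heading 204.3°; drift -11.8° → track 192.5°, groundspeed 239.5 kt
Leg 5: heading 296.5°; drift -12.3° → track 284.2°, groundspeed 153.3 kt

Leg 1: track=154.3°, groundspeed=259.5 kt
Leg 2: track=297.2°, groundspeed=146.9 kt
Leg 3: track=332.4°, groundspeed=140.3 kt
Leg 4: track=192.5°, groundspeed=239.5 kt
Leg 5: track=284.2°, groundspeed=153.3 kt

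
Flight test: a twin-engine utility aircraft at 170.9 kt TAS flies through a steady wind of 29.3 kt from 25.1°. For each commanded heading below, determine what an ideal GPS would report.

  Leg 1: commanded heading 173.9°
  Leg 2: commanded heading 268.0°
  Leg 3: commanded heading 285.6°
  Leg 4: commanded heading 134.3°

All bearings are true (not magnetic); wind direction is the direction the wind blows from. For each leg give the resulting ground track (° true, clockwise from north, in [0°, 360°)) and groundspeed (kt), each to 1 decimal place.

Leg 1: track=178.3°, groundspeed=196.5 kt
Leg 2: track=259.9°, groundspeed=186.1 kt
Leg 3: track=276.3°, groundspeed=178.1 kt
Leg 4: track=143.0°, groundspeed=182.6 kt

Leg 1: heading 173.9°; drift +4.4° → track 178.3°, groundspeed 196.5 kt
Leg 2: heading 268.0°; drift -8.1° → track 259.9°, groundspeed 186.1 kt
Leg 3: heading 285.6°; drift -9.3° → track 276.3°, groundspeed 178.1 kt
Leg 4: heading 134.3°; drift +8.7° → track 143.0°, groundspeed 182.6 kt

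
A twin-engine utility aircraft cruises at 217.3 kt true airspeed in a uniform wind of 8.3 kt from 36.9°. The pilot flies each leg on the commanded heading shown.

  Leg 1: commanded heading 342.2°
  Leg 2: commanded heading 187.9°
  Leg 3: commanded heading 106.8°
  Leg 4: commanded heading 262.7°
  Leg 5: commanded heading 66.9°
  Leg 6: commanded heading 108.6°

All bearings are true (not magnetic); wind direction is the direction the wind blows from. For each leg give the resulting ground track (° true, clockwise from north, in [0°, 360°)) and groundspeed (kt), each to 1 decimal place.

Leg 1: heading 342.2°; drift -1.8° → track 340.4°, groundspeed 212.6 kt
Leg 2: heading 187.9°; drift +1.0° → track 188.9°, groundspeed 224.6 kt
Leg 3: heading 106.8°; drift +2.1° → track 108.9°, groundspeed 214.6 kt
Leg 4: heading 262.7°; drift -1.5° → track 261.2°, groundspeed 223.2 kt
Leg 5: heading 66.9°; drift +1.1° → track 68.0°, groundspeed 210.2 kt
Leg 6: heading 108.6°; drift +2.1° → track 110.7°, groundspeed 214.8 kt

Leg 1: track=340.4°, groundspeed=212.6 kt
Leg 2: track=188.9°, groundspeed=224.6 kt
Leg 3: track=108.9°, groundspeed=214.6 kt
Leg 4: track=261.2°, groundspeed=223.2 kt
Leg 5: track=68.0°, groundspeed=210.2 kt
Leg 6: track=110.7°, groundspeed=214.8 kt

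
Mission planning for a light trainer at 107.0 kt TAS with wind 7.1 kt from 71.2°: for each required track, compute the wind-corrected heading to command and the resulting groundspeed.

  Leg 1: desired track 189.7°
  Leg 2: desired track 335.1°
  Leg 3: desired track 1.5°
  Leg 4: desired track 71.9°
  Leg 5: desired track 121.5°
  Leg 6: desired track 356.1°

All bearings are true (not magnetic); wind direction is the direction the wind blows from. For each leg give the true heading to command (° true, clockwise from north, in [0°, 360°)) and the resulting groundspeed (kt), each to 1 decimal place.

Leg 1: desired track 189.7°; wind correction -3.3° → command heading 186.4°, groundspeed 110.2 kt
Leg 2: desired track 335.1°; wind correction +3.8° → command heading 338.9°, groundspeed 107.5 kt
Leg 3: desired track 1.5°; wind correction +3.6° → command heading 5.1°, groundspeed 104.3 kt
Leg 4: desired track 71.9°; wind correction +0.0° → command heading 71.9°, groundspeed 99.9 kt
Leg 5: desired track 121.5°; wind correction -2.9° → command heading 118.6°, groundspeed 102.3 kt
Leg 6: desired track 356.1°; wind correction +3.7° → command heading 359.8°, groundspeed 105.0 kt

Leg 1: heading=186.4°, groundspeed=110.2 kt
Leg 2: heading=338.9°, groundspeed=107.5 kt
Leg 3: heading=5.1°, groundspeed=104.3 kt
Leg 4: heading=71.9°, groundspeed=99.9 kt
Leg 5: heading=118.6°, groundspeed=102.3 kt
Leg 6: heading=359.8°, groundspeed=105.0 kt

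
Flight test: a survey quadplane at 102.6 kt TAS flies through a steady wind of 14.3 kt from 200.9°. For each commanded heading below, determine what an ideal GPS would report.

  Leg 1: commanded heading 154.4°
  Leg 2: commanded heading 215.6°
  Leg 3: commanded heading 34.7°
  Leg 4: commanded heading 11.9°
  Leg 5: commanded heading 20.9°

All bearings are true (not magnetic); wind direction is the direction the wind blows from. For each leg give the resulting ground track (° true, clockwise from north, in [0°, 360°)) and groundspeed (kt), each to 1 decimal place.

Leg 1: heading 154.4°; drift -6.4° → track 148.0°, groundspeed 93.3 kt
Leg 2: heading 215.6°; drift +2.3° → track 217.9°, groundspeed 88.8 kt
Leg 3: heading 34.7°; drift -1.7° → track 33.0°, groundspeed 116.5 kt
Leg 4: heading 11.9°; drift +1.1° → track 13.0°, groundspeed 116.7 kt
Leg 5: heading 20.9°; drift +0.0° → track 20.9°, groundspeed 116.9 kt

Leg 1: track=148.0°, groundspeed=93.3 kt
Leg 2: track=217.9°, groundspeed=88.8 kt
Leg 3: track=33.0°, groundspeed=116.5 kt
Leg 4: track=13.0°, groundspeed=116.7 kt
Leg 5: track=20.9°, groundspeed=116.9 kt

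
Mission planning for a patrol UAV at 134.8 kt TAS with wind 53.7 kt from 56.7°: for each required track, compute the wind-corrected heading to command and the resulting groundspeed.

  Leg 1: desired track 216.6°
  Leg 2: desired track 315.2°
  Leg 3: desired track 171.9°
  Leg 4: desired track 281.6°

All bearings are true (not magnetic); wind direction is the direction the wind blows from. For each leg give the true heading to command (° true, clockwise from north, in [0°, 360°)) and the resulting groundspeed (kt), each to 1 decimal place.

Leg 1: desired track 216.6°; wind correction -7.9° → command heading 208.7°, groundspeed 184.0 kt
Leg 2: desired track 315.2°; wind correction +23.0° → command heading 338.2°, groundspeed 134.8 kt
Leg 3: desired track 171.9°; wind correction -21.1° → command heading 150.8°, groundspeed 148.6 kt
Leg 4: desired track 281.6°; wind correction +16.3° → command heading 297.9°, groundspeed 167.4 kt

Leg 1: heading=208.7°, groundspeed=184.0 kt
Leg 2: heading=338.2°, groundspeed=134.8 kt
Leg 3: heading=150.8°, groundspeed=148.6 kt
Leg 4: heading=297.9°, groundspeed=167.4 kt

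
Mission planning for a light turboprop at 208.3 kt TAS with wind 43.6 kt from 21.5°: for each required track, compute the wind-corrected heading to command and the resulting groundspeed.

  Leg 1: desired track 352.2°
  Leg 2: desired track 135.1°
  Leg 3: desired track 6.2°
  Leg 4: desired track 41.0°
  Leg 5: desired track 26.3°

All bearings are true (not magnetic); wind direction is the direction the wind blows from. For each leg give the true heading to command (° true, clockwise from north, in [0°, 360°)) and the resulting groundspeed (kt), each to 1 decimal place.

Leg 1: heading=358.1°, groundspeed=169.2 kt
Leg 2: heading=124.0°, groundspeed=221.9 kt
Leg 3: heading=9.4°, groundspeed=165.9 kt
Leg 4: heading=37.0°, groundspeed=166.7 kt
Leg 5: heading=25.3°, groundspeed=164.8 kt

Leg 1: desired track 352.2°; wind correction +5.9° → command heading 358.1°, groundspeed 169.2 kt
Leg 2: desired track 135.1°; wind correction -11.1° → command heading 124.0°, groundspeed 221.9 kt
Leg 3: desired track 6.2°; wind correction +3.2° → command heading 9.4°, groundspeed 165.9 kt
Leg 4: desired track 41.0°; wind correction -4.0° → command heading 37.0°, groundspeed 166.7 kt
Leg 5: desired track 26.3°; wind correction -1.0° → command heading 25.3°, groundspeed 164.8 kt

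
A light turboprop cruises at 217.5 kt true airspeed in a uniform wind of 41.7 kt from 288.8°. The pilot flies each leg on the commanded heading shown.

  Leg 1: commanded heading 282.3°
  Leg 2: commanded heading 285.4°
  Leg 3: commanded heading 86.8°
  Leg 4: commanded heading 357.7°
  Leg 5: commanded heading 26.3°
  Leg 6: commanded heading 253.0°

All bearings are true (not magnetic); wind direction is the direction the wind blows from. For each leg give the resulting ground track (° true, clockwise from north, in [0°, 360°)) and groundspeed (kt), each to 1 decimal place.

Leg 1: track=280.8°, groundspeed=176.1 kt
Leg 2: track=284.6°, groundspeed=175.9 kt
Leg 3: track=90.3°, groundspeed=256.6 kt
Leg 4: track=8.6°, groundspeed=206.2 kt
Leg 5: track=36.8°, groundspeed=226.7 kt
Leg 6: track=245.4°, groundspeed=185.3 kt

Leg 1: heading 282.3°; drift -1.5° → track 280.8°, groundspeed 176.1 kt
Leg 2: heading 285.4°; drift -0.8° → track 284.6°, groundspeed 175.9 kt
Leg 3: heading 86.8°; drift +3.5° → track 90.3°, groundspeed 256.6 kt
Leg 4: heading 357.7°; drift +10.9° → track 8.6°, groundspeed 206.2 kt
Leg 5: heading 26.3°; drift +10.5° → track 36.8°, groundspeed 226.7 kt
Leg 6: heading 253.0°; drift -7.6° → track 245.4°, groundspeed 185.3 kt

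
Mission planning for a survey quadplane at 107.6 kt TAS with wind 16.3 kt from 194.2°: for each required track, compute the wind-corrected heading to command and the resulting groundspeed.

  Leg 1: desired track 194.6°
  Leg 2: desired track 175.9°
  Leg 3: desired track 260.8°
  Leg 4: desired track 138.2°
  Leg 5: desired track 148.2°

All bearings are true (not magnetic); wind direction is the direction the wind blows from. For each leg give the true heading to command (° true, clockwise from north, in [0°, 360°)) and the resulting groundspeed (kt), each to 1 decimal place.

Leg 1: heading=194.5°, groundspeed=91.3 kt
Leg 2: heading=178.6°, groundspeed=92.0 kt
Leg 3: heading=252.8°, groundspeed=100.1 kt
Leg 4: heading=145.4°, groundspeed=97.6 kt
Leg 5: heading=154.5°, groundspeed=95.6 kt

Leg 1: desired track 194.6°; wind correction -0.1° → command heading 194.5°, groundspeed 91.3 kt
Leg 2: desired track 175.9°; wind correction +2.7° → command heading 178.6°, groundspeed 92.0 kt
Leg 3: desired track 260.8°; wind correction -8.0° → command heading 252.8°, groundspeed 100.1 kt
Leg 4: desired track 138.2°; wind correction +7.2° → command heading 145.4°, groundspeed 97.6 kt
Leg 5: desired track 148.2°; wind correction +6.3° → command heading 154.5°, groundspeed 95.6 kt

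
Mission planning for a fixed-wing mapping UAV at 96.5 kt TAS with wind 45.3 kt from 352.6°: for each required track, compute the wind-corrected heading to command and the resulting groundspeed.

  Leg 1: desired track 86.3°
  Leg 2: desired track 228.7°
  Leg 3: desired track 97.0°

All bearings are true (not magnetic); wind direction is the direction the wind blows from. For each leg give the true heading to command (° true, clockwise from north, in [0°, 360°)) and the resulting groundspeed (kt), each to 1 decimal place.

Leg 1: desired track 86.3°; wind correction -27.9° → command heading 58.4°, groundspeed 88.2 kt
Leg 2: desired track 228.7°; wind correction +22.9° → command heading 251.6°, groundspeed 114.1 kt
Leg 3: desired track 97.0°; wind correction -27.0° → command heading 70.0°, groundspeed 97.2 kt

Leg 1: heading=58.4°, groundspeed=88.2 kt
Leg 2: heading=251.6°, groundspeed=114.1 kt
Leg 3: heading=70.0°, groundspeed=97.2 kt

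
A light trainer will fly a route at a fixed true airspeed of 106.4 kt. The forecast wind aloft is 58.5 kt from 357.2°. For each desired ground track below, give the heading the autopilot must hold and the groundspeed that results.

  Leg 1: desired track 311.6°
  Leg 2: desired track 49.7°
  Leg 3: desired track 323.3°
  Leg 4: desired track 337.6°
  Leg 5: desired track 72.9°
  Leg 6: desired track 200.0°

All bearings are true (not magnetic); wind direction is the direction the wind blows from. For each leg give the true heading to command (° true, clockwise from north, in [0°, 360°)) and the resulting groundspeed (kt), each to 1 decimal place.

Leg 1: desired track 311.6°; wind correction +23.1° → command heading 334.7°, groundspeed 56.9 kt
Leg 2: desired track 49.7°; wind correction -25.9° → command heading 23.8°, groundspeed 60.1 kt
Leg 3: desired track 323.3°; wind correction +17.9° → command heading 341.2°, groundspeed 52.7 kt
Leg 4: desired track 337.6°; wind correction +10.6° → command heading 348.2°, groundspeed 49.5 kt
Leg 5: desired track 72.9°; wind correction -32.2° → command heading 40.7°, groundspeed 75.6 kt
Leg 6: desired track 200.0°; wind correction +12.3° → command heading 212.3°, groundspeed 157.9 kt

Leg 1: heading=334.7°, groundspeed=56.9 kt
Leg 2: heading=23.8°, groundspeed=60.1 kt
Leg 3: heading=341.2°, groundspeed=52.7 kt
Leg 4: heading=348.2°, groundspeed=49.5 kt
Leg 5: heading=40.7°, groundspeed=75.6 kt
Leg 6: heading=212.3°, groundspeed=157.9 kt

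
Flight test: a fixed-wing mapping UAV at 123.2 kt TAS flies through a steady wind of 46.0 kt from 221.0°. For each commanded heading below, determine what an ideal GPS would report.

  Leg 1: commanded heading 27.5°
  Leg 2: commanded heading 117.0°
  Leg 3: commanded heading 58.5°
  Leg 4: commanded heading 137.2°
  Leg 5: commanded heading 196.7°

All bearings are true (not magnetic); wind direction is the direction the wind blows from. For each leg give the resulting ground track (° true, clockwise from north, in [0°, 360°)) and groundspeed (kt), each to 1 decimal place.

Leg 1: heading 27.5°; drift +3.7° → track 31.2°, groundspeed 168.3 kt
Leg 2: heading 117.0°; drift -18.4° → track 98.6°, groundspeed 141.5 kt
Leg 3: heading 58.5°; drift -4.7° → track 53.8°, groundspeed 167.6 kt
Leg 4: heading 137.2°; drift -21.1° → track 116.1°, groundspeed 126.8 kt
Leg 5: heading 196.7°; drift -13.1° → track 183.6°, groundspeed 83.5 kt

Leg 1: track=31.2°, groundspeed=168.3 kt
Leg 2: track=98.6°, groundspeed=141.5 kt
Leg 3: track=53.8°, groundspeed=167.6 kt
Leg 4: track=116.1°, groundspeed=126.8 kt
Leg 5: track=183.6°, groundspeed=83.5 kt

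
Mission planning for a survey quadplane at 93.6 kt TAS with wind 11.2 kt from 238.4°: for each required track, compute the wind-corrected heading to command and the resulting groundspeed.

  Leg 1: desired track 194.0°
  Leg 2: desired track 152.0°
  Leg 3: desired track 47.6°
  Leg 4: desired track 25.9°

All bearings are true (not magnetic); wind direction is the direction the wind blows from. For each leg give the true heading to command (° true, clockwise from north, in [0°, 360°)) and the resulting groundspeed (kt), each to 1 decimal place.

Leg 1: heading=198.8°, groundspeed=85.3 kt
Leg 2: heading=158.9°, groundspeed=92.2 kt
Leg 3: heading=46.3°, groundspeed=104.6 kt
Leg 4: heading=22.2°, groundspeed=102.9 kt

Leg 1: desired track 194.0°; wind correction +4.8° → command heading 198.8°, groundspeed 85.3 kt
Leg 2: desired track 152.0°; wind correction +6.9° → command heading 158.9°, groundspeed 92.2 kt
Leg 3: desired track 47.6°; wind correction -1.3° → command heading 46.3°, groundspeed 104.6 kt
Leg 4: desired track 25.9°; wind correction -3.7° → command heading 22.2°, groundspeed 102.9 kt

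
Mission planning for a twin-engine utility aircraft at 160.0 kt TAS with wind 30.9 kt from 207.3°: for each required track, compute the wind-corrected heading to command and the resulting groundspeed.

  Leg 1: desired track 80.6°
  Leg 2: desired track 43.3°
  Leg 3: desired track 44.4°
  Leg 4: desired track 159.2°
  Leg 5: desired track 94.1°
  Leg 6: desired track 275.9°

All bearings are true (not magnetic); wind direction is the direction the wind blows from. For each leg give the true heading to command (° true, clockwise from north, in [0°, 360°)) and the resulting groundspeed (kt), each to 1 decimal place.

Leg 1: heading=89.5°, groundspeed=176.5 kt
Leg 2: heading=46.4°, groundspeed=189.5 kt
Leg 3: heading=47.7°, groundspeed=189.3 kt
Leg 4: heading=167.5°, groundspeed=137.7 kt
Leg 5: heading=104.3°, groundspeed=169.6 kt
Leg 6: heading=265.5°, groundspeed=146.1 kt

Leg 1: desired track 80.6°; wind correction +8.9° → command heading 89.5°, groundspeed 176.5 kt
Leg 2: desired track 43.3°; wind correction +3.1° → command heading 46.4°, groundspeed 189.5 kt
Leg 3: desired track 44.4°; wind correction +3.3° → command heading 47.7°, groundspeed 189.3 kt
Leg 4: desired track 159.2°; wind correction +8.3° → command heading 167.5°, groundspeed 137.7 kt
Leg 5: desired track 94.1°; wind correction +10.2° → command heading 104.3°, groundspeed 169.6 kt
Leg 6: desired track 275.9°; wind correction -10.4° → command heading 265.5°, groundspeed 146.1 kt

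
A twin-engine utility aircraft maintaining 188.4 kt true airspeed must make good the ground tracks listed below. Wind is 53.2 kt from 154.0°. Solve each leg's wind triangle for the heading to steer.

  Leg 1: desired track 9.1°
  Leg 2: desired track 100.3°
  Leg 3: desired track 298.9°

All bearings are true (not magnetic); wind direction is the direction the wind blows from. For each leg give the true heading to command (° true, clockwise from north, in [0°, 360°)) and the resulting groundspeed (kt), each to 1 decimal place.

Leg 1: desired track 9.1°; wind correction +9.3° → command heading 18.4°, groundspeed 229.4 kt
Leg 2: desired track 100.3°; wind correction +13.2° → command heading 113.5°, groundspeed 152.0 kt
Leg 3: desired track 298.9°; wind correction -9.3° → command heading 289.6°, groundspeed 229.4 kt

Leg 1: heading=18.4°, groundspeed=229.4 kt
Leg 2: heading=113.5°, groundspeed=152.0 kt
Leg 3: heading=289.6°, groundspeed=229.4 kt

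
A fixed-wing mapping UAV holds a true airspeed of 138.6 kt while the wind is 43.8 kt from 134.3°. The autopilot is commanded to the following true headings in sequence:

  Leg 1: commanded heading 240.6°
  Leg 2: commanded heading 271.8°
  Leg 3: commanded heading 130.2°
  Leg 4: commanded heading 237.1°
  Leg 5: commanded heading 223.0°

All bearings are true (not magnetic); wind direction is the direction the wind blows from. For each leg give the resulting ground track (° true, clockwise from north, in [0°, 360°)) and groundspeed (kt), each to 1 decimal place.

Leg 1: heading 240.6°; drift +15.6° → track 256.2°, groundspeed 156.6 kt
Leg 2: heading 271.8°; drift +9.8° → track 281.6°, groundspeed 173.4 kt
Leg 3: heading 130.2°; drift -1.9° → track 128.3°, groundspeed 95.0 kt
Leg 4: heading 237.1°; drift +16.1° → track 253.2°, groundspeed 154.3 kt
Leg 5: heading 223.0°; drift +17.7° → track 240.7°, groundspeed 144.4 kt

Leg 1: track=256.2°, groundspeed=156.6 kt
Leg 2: track=281.6°, groundspeed=173.4 kt
Leg 3: track=128.3°, groundspeed=95.0 kt
Leg 4: track=253.2°, groundspeed=154.3 kt
Leg 5: track=240.7°, groundspeed=144.4 kt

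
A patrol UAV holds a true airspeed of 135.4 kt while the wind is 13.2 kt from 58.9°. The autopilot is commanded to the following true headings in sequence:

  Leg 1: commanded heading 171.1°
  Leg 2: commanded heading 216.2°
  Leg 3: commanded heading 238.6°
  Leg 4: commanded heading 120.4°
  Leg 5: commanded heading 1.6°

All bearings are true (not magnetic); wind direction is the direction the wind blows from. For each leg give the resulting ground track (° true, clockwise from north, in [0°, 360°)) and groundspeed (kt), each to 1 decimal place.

Leg 1: track=176.1°, groundspeed=140.9 kt
Leg 2: track=218.2°, groundspeed=147.7 kt
Leg 3: track=238.6°, groundspeed=148.6 kt
Leg 4: track=125.5°, groundspeed=129.6 kt
Leg 5: track=356.7°, groundspeed=128.7 kt

Leg 1: heading 171.1°; drift +5.0° → track 176.1°, groundspeed 140.9 kt
Leg 2: heading 216.2°; drift +2.0° → track 218.2°, groundspeed 147.7 kt
Leg 3: heading 238.6°; drift +0.0° → track 238.6°, groundspeed 148.6 kt
Leg 4: heading 120.4°; drift +5.1° → track 125.5°, groundspeed 129.6 kt
Leg 5: heading 1.6°; drift -4.9° → track 356.7°, groundspeed 128.7 kt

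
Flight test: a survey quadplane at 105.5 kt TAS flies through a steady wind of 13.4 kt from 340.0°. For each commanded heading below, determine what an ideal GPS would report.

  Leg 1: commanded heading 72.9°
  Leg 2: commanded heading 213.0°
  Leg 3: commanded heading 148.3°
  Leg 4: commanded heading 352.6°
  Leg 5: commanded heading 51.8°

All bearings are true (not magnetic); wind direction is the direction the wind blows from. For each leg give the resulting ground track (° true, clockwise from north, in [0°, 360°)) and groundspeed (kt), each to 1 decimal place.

Leg 1: heading 72.9°; drift +7.2° → track 80.1°, groundspeed 107.0 kt
Leg 2: heading 213.0°; drift -5.4° → track 207.6°, groundspeed 114.1 kt
Leg 3: heading 148.3°; drift +1.3° → track 149.6°, groundspeed 118.7 kt
Leg 4: heading 352.6°; drift +1.8° → track 354.4°, groundspeed 92.5 kt
Leg 5: heading 51.8°; drift +7.2° → track 59.0°, groundspeed 102.1 kt

Leg 1: track=80.1°, groundspeed=107.0 kt
Leg 2: track=207.6°, groundspeed=114.1 kt
Leg 3: track=149.6°, groundspeed=118.7 kt
Leg 4: track=354.4°, groundspeed=92.5 kt
Leg 5: track=59.0°, groundspeed=102.1 kt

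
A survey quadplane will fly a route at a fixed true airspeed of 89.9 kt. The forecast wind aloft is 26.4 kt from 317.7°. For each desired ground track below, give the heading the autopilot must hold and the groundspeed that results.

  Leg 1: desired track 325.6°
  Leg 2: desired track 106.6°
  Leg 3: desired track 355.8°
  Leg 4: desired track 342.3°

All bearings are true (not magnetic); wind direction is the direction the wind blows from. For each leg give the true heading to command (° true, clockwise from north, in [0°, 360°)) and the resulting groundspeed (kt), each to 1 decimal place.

Leg 1: desired track 325.6°; wind correction -2.3° → command heading 323.3°, groundspeed 63.7 kt
Leg 2: desired track 106.6°; wind correction -8.7° → command heading 97.9°, groundspeed 111.5 kt
Leg 3: desired track 355.8°; wind correction -10.4° → command heading 345.4°, groundspeed 67.6 kt
Leg 4: desired track 342.3°; wind correction -7.0° → command heading 335.3°, groundspeed 65.2 kt

Leg 1: heading=323.3°, groundspeed=63.7 kt
Leg 2: heading=97.9°, groundspeed=111.5 kt
Leg 3: heading=345.4°, groundspeed=67.6 kt
Leg 4: heading=335.3°, groundspeed=65.2 kt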